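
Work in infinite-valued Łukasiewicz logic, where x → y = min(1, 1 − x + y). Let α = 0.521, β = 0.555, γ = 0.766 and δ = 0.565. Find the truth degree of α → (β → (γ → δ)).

1.000

γ → δ = min(1, 1 − 0.766 + 0.565) = min(1, 0.799) = 0.799
β → (γ → δ) = min(1, 1 − 0.555 + 0.799) = min(1, 1.244) = 1.000
α → (β → (γ → δ)) = min(1, 1 − 0.521 + 1.000) = min(1, 1.479) = 1.000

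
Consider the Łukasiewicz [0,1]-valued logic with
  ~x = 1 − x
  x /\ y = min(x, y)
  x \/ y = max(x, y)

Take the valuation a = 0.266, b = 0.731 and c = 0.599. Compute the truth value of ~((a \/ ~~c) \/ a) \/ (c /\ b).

0.599

~c = 1 − 0.599 = 0.401
~~c = 1 − 0.401 = 0.599
a \/ ~~c = max(0.266, 0.599) = 0.599
(a \/ ~~c) \/ a = max(0.599, 0.266) = 0.599
~((a \/ ~~c) \/ a) = 1 − 0.599 = 0.401
c /\ b = min(0.599, 0.731) = 0.599
~((a \/ ~~c) \/ a) \/ (c /\ b) = max(0.401, 0.599) = 0.599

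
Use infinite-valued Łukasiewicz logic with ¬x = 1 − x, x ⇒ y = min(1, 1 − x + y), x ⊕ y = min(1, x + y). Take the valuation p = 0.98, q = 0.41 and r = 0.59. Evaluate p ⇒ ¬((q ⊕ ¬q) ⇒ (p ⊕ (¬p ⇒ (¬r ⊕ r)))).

0.02

¬q = 1 − 0.41 = 0.59
q ⊕ ¬q = min(1, 0.41 + 0.59) = min(1, 1.00) = 1.00
¬p = 1 − 0.98 = 0.02
¬r = 1 − 0.59 = 0.41
¬r ⊕ r = min(1, 0.41 + 0.59) = min(1, 1.00) = 1.00
¬p ⇒ (¬r ⊕ r) = min(1, 1 − 0.02 + 1.00) = min(1, 1.98) = 1.00
p ⊕ (¬p ⇒ (¬r ⊕ r)) = min(1, 0.98 + 1.00) = min(1, 1.98) = 1.00
(q ⊕ ¬q) ⇒ (p ⊕ (¬p ⇒ (¬r ⊕ r))) = min(1, 1 − 1.00 + 1.00) = min(1, 1.00) = 1.00
¬((q ⊕ ¬q) ⇒ (p ⊕ (¬p ⇒ (¬r ⊕ r)))) = 1 − 1.00 = 0.00
p ⇒ ¬((q ⊕ ¬q) ⇒ (p ⊕ (¬p ⇒ (¬r ⊕ r)))) = min(1, 1 − 0.98 + 0.00) = min(1, 0.02) = 0.02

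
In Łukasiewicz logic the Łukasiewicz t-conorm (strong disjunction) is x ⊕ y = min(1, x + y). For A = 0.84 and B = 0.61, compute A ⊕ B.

1.00

A ⊕ B = min(1, 0.84 + 0.61) = min(1, 1.45) = 1.00
For comparison, the Gödel t-conorm max(x, y) would give 0.84.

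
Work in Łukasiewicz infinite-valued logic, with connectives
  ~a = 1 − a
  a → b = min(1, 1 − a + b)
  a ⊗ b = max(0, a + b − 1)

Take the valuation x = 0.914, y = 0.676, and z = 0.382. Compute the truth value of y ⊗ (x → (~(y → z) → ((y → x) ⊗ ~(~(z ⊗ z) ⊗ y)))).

y → z = min(1, 1 − 0.676 + 0.382) = min(1, 0.706) = 0.706
~(y → z) = 1 − 0.706 = 0.294
y → x = min(1, 1 − 0.676 + 0.914) = min(1, 1.238) = 1.000
z ⊗ z = max(0, 0.382 + 0.382 − 1) = max(0, -0.236) = 0.000
~(z ⊗ z) = 1 − 0.000 = 1.000
~(z ⊗ z) ⊗ y = max(0, 1.000 + 0.676 − 1) = max(0, 0.676) = 0.676
~(~(z ⊗ z) ⊗ y) = 1 − 0.676 = 0.324
(y → x) ⊗ ~(~(z ⊗ z) ⊗ y) = max(0, 1.000 + 0.324 − 1) = max(0, 0.324) = 0.324
~(y → z) → ((y → x) ⊗ ~(~(z ⊗ z) ⊗ y)) = min(1, 1 − 0.294 + 0.324) = min(1, 1.030) = 1.000
x → (~(y → z) → ((y → x) ⊗ ~(~(z ⊗ z) ⊗ y))) = min(1, 1 − 0.914 + 1.000) = min(1, 1.086) = 1.000
y ⊗ (x → (~(y → z) → ((y → x) ⊗ ~(~(z ⊗ z) ⊗ y)))) = max(0, 0.676 + 1.000 − 1) = max(0, 0.676) = 0.676

0.676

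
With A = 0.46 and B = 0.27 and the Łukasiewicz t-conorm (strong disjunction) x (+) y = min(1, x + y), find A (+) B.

A (+) B = min(1, 0.46 + 0.27) = min(1, 0.73) = 0.73
For comparison, the Gödel t-conorm max(x, y) would give 0.46.

0.73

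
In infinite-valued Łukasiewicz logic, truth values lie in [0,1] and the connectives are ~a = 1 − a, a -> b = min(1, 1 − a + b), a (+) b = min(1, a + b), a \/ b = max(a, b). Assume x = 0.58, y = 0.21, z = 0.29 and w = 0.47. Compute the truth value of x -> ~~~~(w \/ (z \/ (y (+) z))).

0.92

y (+) z = min(1, 0.21 + 0.29) = min(1, 0.50) = 0.50
z \/ (y (+) z) = max(0.29, 0.50) = 0.50
w \/ (z \/ (y (+) z)) = max(0.47, 0.50) = 0.50
~(w \/ (z \/ (y (+) z))) = 1 − 0.50 = 0.50
~~(w \/ (z \/ (y (+) z))) = 1 − 0.50 = 0.50
~~~(w \/ (z \/ (y (+) z))) = 1 − 0.50 = 0.50
~~~~(w \/ (z \/ (y (+) z))) = 1 − 0.50 = 0.50
x -> ~~~~(w \/ (z \/ (y (+) z))) = min(1, 1 − 0.58 + 0.50) = min(1, 0.92) = 0.92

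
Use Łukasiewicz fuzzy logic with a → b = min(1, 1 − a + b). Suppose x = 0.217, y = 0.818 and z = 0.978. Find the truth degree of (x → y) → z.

0.978

x → y = min(1, 1 − 0.217 + 0.818) = min(1, 1.601) = 1.000
(x → y) → z = min(1, 1 − 1.000 + 0.978) = min(1, 0.978) = 0.978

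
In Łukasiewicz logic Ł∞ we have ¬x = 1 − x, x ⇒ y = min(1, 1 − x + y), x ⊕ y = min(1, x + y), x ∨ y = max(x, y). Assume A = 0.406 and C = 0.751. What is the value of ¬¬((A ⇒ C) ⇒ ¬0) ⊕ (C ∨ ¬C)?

1.000

A ⇒ C = min(1, 1 − 0.406 + 0.751) = min(1, 1.345) = 1.000
¬0 = 1 − 0.000 = 1.000
(A ⇒ C) ⇒ ¬0 = min(1, 1 − 1.000 + 1.000) = min(1, 1.000) = 1.000
¬((A ⇒ C) ⇒ ¬0) = 1 − 1.000 = 0.000
¬¬((A ⇒ C) ⇒ ¬0) = 1 − 0.000 = 1.000
¬C = 1 − 0.751 = 0.249
C ∨ ¬C = max(0.751, 0.249) = 0.751
¬¬((A ⇒ C) ⇒ ¬0) ⊕ (C ∨ ¬C) = min(1, 1.000 + 0.751) = min(1, 1.751) = 1.000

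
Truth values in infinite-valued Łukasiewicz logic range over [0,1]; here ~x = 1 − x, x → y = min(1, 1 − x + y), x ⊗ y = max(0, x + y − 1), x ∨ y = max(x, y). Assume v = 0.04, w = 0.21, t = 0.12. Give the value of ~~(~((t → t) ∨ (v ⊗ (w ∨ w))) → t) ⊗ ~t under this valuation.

t → t = min(1, 1 − 0.12 + 0.12) = min(1, 1.00) = 1.00
w ∨ w = max(0.21, 0.21) = 0.21
v ⊗ (w ∨ w) = max(0, 0.04 + 0.21 − 1) = max(0, -0.75) = 0.00
(t → t) ∨ (v ⊗ (w ∨ w)) = max(1.00, 0.00) = 1.00
~((t → t) ∨ (v ⊗ (w ∨ w))) = 1 − 1.00 = 0.00
~((t → t) ∨ (v ⊗ (w ∨ w))) → t = min(1, 1 − 0.00 + 0.12) = min(1, 1.12) = 1.00
~(~((t → t) ∨ (v ⊗ (w ∨ w))) → t) = 1 − 1.00 = 0.00
~~(~((t → t) ∨ (v ⊗ (w ∨ w))) → t) = 1 − 0.00 = 1.00
~t = 1 − 0.12 = 0.88
~~(~((t → t) ∨ (v ⊗ (w ∨ w))) → t) ⊗ ~t = max(0, 1.00 + 0.88 − 1) = max(0, 0.88) = 0.88

0.88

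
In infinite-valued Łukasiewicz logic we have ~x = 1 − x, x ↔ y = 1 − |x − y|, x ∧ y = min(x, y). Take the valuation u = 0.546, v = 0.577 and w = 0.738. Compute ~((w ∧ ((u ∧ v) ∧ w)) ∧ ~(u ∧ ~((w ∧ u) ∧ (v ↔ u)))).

u ∧ v = min(0.546, 0.577) = 0.546
(u ∧ v) ∧ w = min(0.546, 0.738) = 0.546
w ∧ ((u ∧ v) ∧ w) = min(0.738, 0.546) = 0.546
w ∧ u = min(0.738, 0.546) = 0.546
v ↔ u = 1 − |0.577 − 0.546| = 1 − 0.031 = 0.969
(w ∧ u) ∧ (v ↔ u) = min(0.546, 0.969) = 0.546
~((w ∧ u) ∧ (v ↔ u)) = 1 − 0.546 = 0.454
u ∧ ~((w ∧ u) ∧ (v ↔ u)) = min(0.546, 0.454) = 0.454
~(u ∧ ~((w ∧ u) ∧ (v ↔ u))) = 1 − 0.454 = 0.546
(w ∧ ((u ∧ v) ∧ w)) ∧ ~(u ∧ ~((w ∧ u) ∧ (v ↔ u))) = min(0.546, 0.546) = 0.546
~((w ∧ ((u ∧ v) ∧ w)) ∧ ~(u ∧ ~((w ∧ u) ∧ (v ↔ u)))) = 1 − 0.546 = 0.454

0.454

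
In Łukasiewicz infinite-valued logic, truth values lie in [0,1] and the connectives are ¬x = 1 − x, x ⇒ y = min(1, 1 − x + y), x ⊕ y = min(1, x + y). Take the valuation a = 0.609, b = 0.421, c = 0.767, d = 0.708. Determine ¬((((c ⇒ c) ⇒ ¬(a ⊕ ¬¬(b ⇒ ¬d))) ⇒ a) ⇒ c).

0.233

c ⇒ c = min(1, 1 − 0.767 + 0.767) = min(1, 1.000) = 1.000
¬d = 1 − 0.708 = 0.292
b ⇒ ¬d = min(1, 1 − 0.421 + 0.292) = min(1, 0.871) = 0.871
¬(b ⇒ ¬d) = 1 − 0.871 = 0.129
¬¬(b ⇒ ¬d) = 1 − 0.129 = 0.871
a ⊕ ¬¬(b ⇒ ¬d) = min(1, 0.609 + 0.871) = min(1, 1.480) = 1.000
¬(a ⊕ ¬¬(b ⇒ ¬d)) = 1 − 1.000 = 0.000
(c ⇒ c) ⇒ ¬(a ⊕ ¬¬(b ⇒ ¬d)) = min(1, 1 − 1.000 + 0.000) = min(1, 0.000) = 0.000
((c ⇒ c) ⇒ ¬(a ⊕ ¬¬(b ⇒ ¬d))) ⇒ a = min(1, 1 − 0.000 + 0.609) = min(1, 1.609) = 1.000
(((c ⇒ c) ⇒ ¬(a ⊕ ¬¬(b ⇒ ¬d))) ⇒ a) ⇒ c = min(1, 1 − 1.000 + 0.767) = min(1, 0.767) = 0.767
¬((((c ⇒ c) ⇒ ¬(a ⊕ ¬¬(b ⇒ ¬d))) ⇒ a) ⇒ c) = 1 − 0.767 = 0.233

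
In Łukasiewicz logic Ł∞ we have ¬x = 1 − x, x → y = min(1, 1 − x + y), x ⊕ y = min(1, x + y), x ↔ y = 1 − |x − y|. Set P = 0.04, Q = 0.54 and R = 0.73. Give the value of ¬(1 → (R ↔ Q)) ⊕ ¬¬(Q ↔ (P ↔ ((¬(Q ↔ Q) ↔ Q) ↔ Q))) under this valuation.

0.77

R ↔ Q = 1 − |0.73 − 0.54| = 1 − 0.19 = 0.81
1 → (R ↔ Q) = min(1, 1 − 1.00 + 0.81) = min(1, 0.81) = 0.81
¬(1 → (R ↔ Q)) = 1 − 0.81 = 0.19
Q ↔ Q = 1 − |0.54 − 0.54| = 1 − 0.00 = 1.00
¬(Q ↔ Q) = 1 − 1.00 = 0.00
¬(Q ↔ Q) ↔ Q = 1 − |0.00 − 0.54| = 1 − 0.54 = 0.46
(¬(Q ↔ Q) ↔ Q) ↔ Q = 1 − |0.46 − 0.54| = 1 − 0.08 = 0.92
P ↔ ((¬(Q ↔ Q) ↔ Q) ↔ Q) = 1 − |0.04 − 0.92| = 1 − 0.88 = 0.12
Q ↔ (P ↔ ((¬(Q ↔ Q) ↔ Q) ↔ Q)) = 1 − |0.54 − 0.12| = 1 − 0.42 = 0.58
¬(Q ↔ (P ↔ ((¬(Q ↔ Q) ↔ Q) ↔ Q))) = 1 − 0.58 = 0.42
¬¬(Q ↔ (P ↔ ((¬(Q ↔ Q) ↔ Q) ↔ Q))) = 1 − 0.42 = 0.58
¬(1 → (R ↔ Q)) ⊕ ¬¬(Q ↔ (P ↔ ((¬(Q ↔ Q) ↔ Q) ↔ Q))) = min(1, 0.19 + 0.58) = min(1, 0.77) = 0.77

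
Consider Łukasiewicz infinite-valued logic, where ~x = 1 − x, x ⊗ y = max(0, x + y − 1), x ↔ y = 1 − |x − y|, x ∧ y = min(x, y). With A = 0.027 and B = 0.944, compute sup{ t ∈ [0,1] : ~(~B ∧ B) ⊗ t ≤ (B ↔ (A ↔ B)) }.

0.195

~B = 1 − 0.944 = 0.056
~B ∧ B = min(0.056, 0.944) = 0.056
~(~B ∧ B) = 1 − 0.056 = 0.944
So the left factor is ~(~B ∧ B) = 0.944.
A ↔ B = 1 − |0.027 − 0.944| = 1 − 0.917 = 0.083
B ↔ (A ↔ B) = 1 − |0.944 − 0.083| = 1 − 0.861 = 0.139
So the right-hand bound is B ↔ (A ↔ B) = 0.139.
The residuum of the Łukasiewicz t-norm gives the supremum: min(1, 1 − 0.944 + 0.139).
1 − 0.944 + 0.139 = 0.195, so t = min(1, 0.195) = 0.195.
Check: 0.944 ⊗ 0.195 = max(0, 0.139) = 0.139 ≤ 0.139.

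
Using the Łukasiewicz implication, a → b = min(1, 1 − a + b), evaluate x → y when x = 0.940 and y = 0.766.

0.826

x → y = min(1, 1 − 0.940 + 0.766) = min(1, 0.826) = 0.826
For comparison, the Gödel implication (1 if a ≤ b else b) would give 0.766.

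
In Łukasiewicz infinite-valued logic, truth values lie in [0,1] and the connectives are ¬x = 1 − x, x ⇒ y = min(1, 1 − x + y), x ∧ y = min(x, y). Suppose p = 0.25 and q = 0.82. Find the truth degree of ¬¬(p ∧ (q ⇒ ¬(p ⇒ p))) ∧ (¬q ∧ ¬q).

0.18

p ⇒ p = min(1, 1 − 0.25 + 0.25) = min(1, 1.00) = 1.00
¬(p ⇒ p) = 1 − 1.00 = 0.00
q ⇒ ¬(p ⇒ p) = min(1, 1 − 0.82 + 0.00) = min(1, 0.18) = 0.18
p ∧ (q ⇒ ¬(p ⇒ p)) = min(0.25, 0.18) = 0.18
¬(p ∧ (q ⇒ ¬(p ⇒ p))) = 1 − 0.18 = 0.82
¬¬(p ∧ (q ⇒ ¬(p ⇒ p))) = 1 − 0.82 = 0.18
¬q = 1 − 0.82 = 0.18
¬q ∧ ¬q = min(0.18, 0.18) = 0.18
¬¬(p ∧ (q ⇒ ¬(p ⇒ p))) ∧ (¬q ∧ ¬q) = min(0.18, 0.18) = 0.18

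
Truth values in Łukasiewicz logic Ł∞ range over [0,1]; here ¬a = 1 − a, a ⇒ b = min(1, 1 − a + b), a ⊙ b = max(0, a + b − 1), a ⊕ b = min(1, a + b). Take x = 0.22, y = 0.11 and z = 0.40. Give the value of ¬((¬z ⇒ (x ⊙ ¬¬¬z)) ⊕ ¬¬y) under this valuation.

0.49

¬z = 1 − 0.40 = 0.60
¬¬z = 1 − 0.60 = 0.40
¬¬¬z = 1 − 0.40 = 0.60
x ⊙ ¬¬¬z = max(0, 0.22 + 0.60 − 1) = max(0, -0.18) = 0.00
¬z ⇒ (x ⊙ ¬¬¬z) = min(1, 1 − 0.60 + 0.00) = min(1, 0.40) = 0.40
¬y = 1 − 0.11 = 0.89
¬¬y = 1 − 0.89 = 0.11
(¬z ⇒ (x ⊙ ¬¬¬z)) ⊕ ¬¬y = min(1, 0.40 + 0.11) = min(1, 0.51) = 0.51
¬((¬z ⇒ (x ⊙ ¬¬¬z)) ⊕ ¬¬y) = 1 − 0.51 = 0.49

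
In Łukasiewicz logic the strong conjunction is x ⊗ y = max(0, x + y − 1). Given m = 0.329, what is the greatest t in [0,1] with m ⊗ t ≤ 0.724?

1.000

The residuum of the Łukasiewicz t-norm gives the supremum: min(1, 1 − 0.329 + 0.724).
1 − 0.329 + 0.724 = 1.395, so t = min(1, 1.395) = 1.000.
Check: 0.329 ⊗ 1.000 = max(0, 0.329) = 0.329 ≤ 0.724.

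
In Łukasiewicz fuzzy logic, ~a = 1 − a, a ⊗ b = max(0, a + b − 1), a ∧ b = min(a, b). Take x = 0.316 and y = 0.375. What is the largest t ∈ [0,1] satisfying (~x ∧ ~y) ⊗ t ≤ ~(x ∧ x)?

1.000

~x = 1 − 0.316 = 0.684
~y = 1 − 0.375 = 0.625
~x ∧ ~y = min(0.684, 0.625) = 0.625
So the left factor is ~x ∧ ~y = 0.625.
x ∧ x = min(0.316, 0.316) = 0.316
~(x ∧ x) = 1 − 0.316 = 0.684
So the right-hand bound is ~(x ∧ x) = 0.684.
The residuum of the Łukasiewicz t-norm gives the supremum: min(1, 1 − 0.625 + 0.684).
1 − 0.625 + 0.684 = 1.059, so t = min(1, 1.059) = 1.000.
Check: 0.625 ⊗ 1.000 = max(0, 0.625) = 0.625 ≤ 0.684.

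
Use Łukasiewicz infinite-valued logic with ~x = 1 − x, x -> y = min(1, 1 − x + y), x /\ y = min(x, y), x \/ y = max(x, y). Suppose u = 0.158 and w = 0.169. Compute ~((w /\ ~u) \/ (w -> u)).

~u = 1 − 0.158 = 0.842
w /\ ~u = min(0.169, 0.842) = 0.169
w -> u = min(1, 1 − 0.169 + 0.158) = min(1, 0.989) = 0.989
(w /\ ~u) \/ (w -> u) = max(0.169, 0.989) = 0.989
~((w /\ ~u) \/ (w -> u)) = 1 − 0.989 = 0.011

0.011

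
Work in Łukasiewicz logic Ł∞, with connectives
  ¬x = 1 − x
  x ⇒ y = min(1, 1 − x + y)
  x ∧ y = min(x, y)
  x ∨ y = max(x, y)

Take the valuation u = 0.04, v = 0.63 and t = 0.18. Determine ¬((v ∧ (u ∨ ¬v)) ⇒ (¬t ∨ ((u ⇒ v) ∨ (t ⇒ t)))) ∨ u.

0.04

¬v = 1 − 0.63 = 0.37
u ∨ ¬v = max(0.04, 0.37) = 0.37
v ∧ (u ∨ ¬v) = min(0.63, 0.37) = 0.37
¬t = 1 − 0.18 = 0.82
u ⇒ v = min(1, 1 − 0.04 + 0.63) = min(1, 1.59) = 1.00
t ⇒ t = min(1, 1 − 0.18 + 0.18) = min(1, 1.00) = 1.00
(u ⇒ v) ∨ (t ⇒ t) = max(1.00, 1.00) = 1.00
¬t ∨ ((u ⇒ v) ∨ (t ⇒ t)) = max(0.82, 1.00) = 1.00
(v ∧ (u ∨ ¬v)) ⇒ (¬t ∨ ((u ⇒ v) ∨ (t ⇒ t))) = min(1, 1 − 0.37 + 1.00) = min(1, 1.63) = 1.00
¬((v ∧ (u ∨ ¬v)) ⇒ (¬t ∨ ((u ⇒ v) ∨ (t ⇒ t)))) = 1 − 1.00 = 0.00
¬((v ∧ (u ∨ ¬v)) ⇒ (¬t ∨ ((u ⇒ v) ∨ (t ⇒ t)))) ∨ u = max(0.00, 0.04) = 0.04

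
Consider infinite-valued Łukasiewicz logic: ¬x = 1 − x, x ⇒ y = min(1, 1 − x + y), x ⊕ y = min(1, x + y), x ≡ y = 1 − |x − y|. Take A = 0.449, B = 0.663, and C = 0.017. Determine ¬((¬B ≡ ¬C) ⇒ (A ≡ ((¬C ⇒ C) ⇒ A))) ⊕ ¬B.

0.337

¬B = 1 − 0.663 = 0.337
¬C = 1 − 0.017 = 0.983
¬B ≡ ¬C = 1 − |0.337 − 0.983| = 1 − 0.646 = 0.354
¬C ⇒ C = min(1, 1 − 0.983 + 0.017) = min(1, 0.034) = 0.034
(¬C ⇒ C) ⇒ A = min(1, 1 − 0.034 + 0.449) = min(1, 1.415) = 1.000
A ≡ ((¬C ⇒ C) ⇒ A) = 1 − |0.449 − 1.000| = 1 − 0.551 = 0.449
(¬B ≡ ¬C) ⇒ (A ≡ ((¬C ⇒ C) ⇒ A)) = min(1, 1 − 0.354 + 0.449) = min(1, 1.095) = 1.000
¬((¬B ≡ ¬C) ⇒ (A ≡ ((¬C ⇒ C) ⇒ A))) = 1 − 1.000 = 0.000
¬((¬B ≡ ¬C) ⇒ (A ≡ ((¬C ⇒ C) ⇒ A))) ⊕ ¬B = min(1, 0.000 + 0.337) = min(1, 0.337) = 0.337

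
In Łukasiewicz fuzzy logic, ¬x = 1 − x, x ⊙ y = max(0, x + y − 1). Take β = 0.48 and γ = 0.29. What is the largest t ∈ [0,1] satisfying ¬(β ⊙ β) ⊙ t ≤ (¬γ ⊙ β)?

β ⊙ β = max(0, 0.48 + 0.48 − 1) = max(0, -0.04) = 0.00
¬(β ⊙ β) = 1 − 0.00 = 1.00
So the left factor is ¬(β ⊙ β) = 1.00.
¬γ = 1 − 0.29 = 0.71
¬γ ⊙ β = max(0, 0.71 + 0.48 − 1) = max(0, 0.19) = 0.19
So the right-hand bound is ¬γ ⊙ β = 0.19.
The residuum of the Łukasiewicz t-norm gives the supremum: min(1, 1 − 1.00 + 0.19).
1 − 1.00 + 0.19 = 0.19, so t = min(1, 0.19) = 0.19.
Check: 1.00 ⊙ 0.19 = max(0, 0.19) = 0.19 ≤ 0.19.

0.19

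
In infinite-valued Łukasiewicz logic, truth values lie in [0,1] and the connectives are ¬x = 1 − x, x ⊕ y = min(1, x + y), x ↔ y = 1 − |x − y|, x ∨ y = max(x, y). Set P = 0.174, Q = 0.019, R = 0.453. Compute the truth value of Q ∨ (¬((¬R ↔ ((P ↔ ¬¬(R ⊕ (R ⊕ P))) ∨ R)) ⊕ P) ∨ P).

0.174

¬R = 1 − 0.453 = 0.547
R ⊕ P = min(1, 0.453 + 0.174) = min(1, 0.627) = 0.627
R ⊕ (R ⊕ P) = min(1, 0.453 + 0.627) = min(1, 1.080) = 1.000
¬(R ⊕ (R ⊕ P)) = 1 − 1.000 = 0.000
¬¬(R ⊕ (R ⊕ P)) = 1 − 0.000 = 1.000
P ↔ ¬¬(R ⊕ (R ⊕ P)) = 1 − |0.174 − 1.000| = 1 − 0.826 = 0.174
(P ↔ ¬¬(R ⊕ (R ⊕ P))) ∨ R = max(0.174, 0.453) = 0.453
¬R ↔ ((P ↔ ¬¬(R ⊕ (R ⊕ P))) ∨ R) = 1 − |0.547 − 0.453| = 1 − 0.094 = 0.906
(¬R ↔ ((P ↔ ¬¬(R ⊕ (R ⊕ P))) ∨ R)) ⊕ P = min(1, 0.906 + 0.174) = min(1, 1.080) = 1.000
¬((¬R ↔ ((P ↔ ¬¬(R ⊕ (R ⊕ P))) ∨ R)) ⊕ P) = 1 − 1.000 = 0.000
¬((¬R ↔ ((P ↔ ¬¬(R ⊕ (R ⊕ P))) ∨ R)) ⊕ P) ∨ P = max(0.000, 0.174) = 0.174
Q ∨ (¬((¬R ↔ ((P ↔ ¬¬(R ⊕ (R ⊕ P))) ∨ R)) ⊕ P) ∨ P) = max(0.019, 0.174) = 0.174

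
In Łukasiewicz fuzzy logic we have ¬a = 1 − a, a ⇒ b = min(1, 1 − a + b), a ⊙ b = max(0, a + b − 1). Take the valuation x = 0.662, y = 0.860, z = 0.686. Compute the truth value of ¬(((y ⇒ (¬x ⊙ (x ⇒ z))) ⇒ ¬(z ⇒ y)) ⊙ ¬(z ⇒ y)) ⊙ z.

0.686

¬x = 1 − 0.662 = 0.338
x ⇒ z = min(1, 1 − 0.662 + 0.686) = min(1, 1.024) = 1.000
¬x ⊙ (x ⇒ z) = max(0, 0.338 + 1.000 − 1) = max(0, 0.338) = 0.338
y ⇒ (¬x ⊙ (x ⇒ z)) = min(1, 1 − 0.860 + 0.338) = min(1, 0.478) = 0.478
z ⇒ y = min(1, 1 − 0.686 + 0.860) = min(1, 1.174) = 1.000
¬(z ⇒ y) = 1 − 1.000 = 0.000
(y ⇒ (¬x ⊙ (x ⇒ z))) ⇒ ¬(z ⇒ y) = min(1, 1 − 0.478 + 0.000) = min(1, 0.522) = 0.522
((y ⇒ (¬x ⊙ (x ⇒ z))) ⇒ ¬(z ⇒ y)) ⊙ ¬(z ⇒ y) = max(0, 0.522 + 0.000 − 1) = max(0, -0.478) = 0.000
¬(((y ⇒ (¬x ⊙ (x ⇒ z))) ⇒ ¬(z ⇒ y)) ⊙ ¬(z ⇒ y)) = 1 − 0.000 = 1.000
¬(((y ⇒ (¬x ⊙ (x ⇒ z))) ⇒ ¬(z ⇒ y)) ⊙ ¬(z ⇒ y)) ⊙ z = max(0, 1.000 + 0.686 − 1) = max(0, 0.686) = 0.686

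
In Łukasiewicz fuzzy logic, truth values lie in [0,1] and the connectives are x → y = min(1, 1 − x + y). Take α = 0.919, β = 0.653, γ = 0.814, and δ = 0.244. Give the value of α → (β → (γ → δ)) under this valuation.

0.858

γ → δ = min(1, 1 − 0.814 + 0.244) = min(1, 0.430) = 0.430
β → (γ → δ) = min(1, 1 − 0.653 + 0.430) = min(1, 0.777) = 0.777
α → (β → (γ → δ)) = min(1, 1 − 0.919 + 0.777) = min(1, 0.858) = 0.858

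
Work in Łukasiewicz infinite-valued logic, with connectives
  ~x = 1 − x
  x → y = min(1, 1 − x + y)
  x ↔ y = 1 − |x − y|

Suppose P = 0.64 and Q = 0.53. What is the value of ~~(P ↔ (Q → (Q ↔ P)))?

0.64

Q ↔ P = 1 − |0.53 − 0.64| = 1 − 0.11 = 0.89
Q → (Q ↔ P) = min(1, 1 − 0.53 + 0.89) = min(1, 1.36) = 1.00
P ↔ (Q → (Q ↔ P)) = 1 − |0.64 − 1.00| = 1 − 0.36 = 0.64
~(P ↔ (Q → (Q ↔ P))) = 1 − 0.64 = 0.36
~~(P ↔ (Q → (Q ↔ P))) = 1 − 0.36 = 0.64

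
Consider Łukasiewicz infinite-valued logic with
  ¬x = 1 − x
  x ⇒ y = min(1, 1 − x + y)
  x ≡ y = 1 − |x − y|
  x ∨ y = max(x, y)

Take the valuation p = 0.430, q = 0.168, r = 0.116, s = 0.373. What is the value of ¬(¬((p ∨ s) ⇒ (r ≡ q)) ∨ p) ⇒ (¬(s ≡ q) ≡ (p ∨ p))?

1.000

p ∨ s = max(0.430, 0.373) = 0.430
r ≡ q = 1 − |0.116 − 0.168| = 1 − 0.052 = 0.948
(p ∨ s) ⇒ (r ≡ q) = min(1, 1 − 0.430 + 0.948) = min(1, 1.518) = 1.000
¬((p ∨ s) ⇒ (r ≡ q)) = 1 − 1.000 = 0.000
¬((p ∨ s) ⇒ (r ≡ q)) ∨ p = max(0.000, 0.430) = 0.430
¬(¬((p ∨ s) ⇒ (r ≡ q)) ∨ p) = 1 − 0.430 = 0.570
s ≡ q = 1 − |0.373 − 0.168| = 1 − 0.205 = 0.795
¬(s ≡ q) = 1 − 0.795 = 0.205
p ∨ p = max(0.430, 0.430) = 0.430
¬(s ≡ q) ≡ (p ∨ p) = 1 − |0.205 − 0.430| = 1 − 0.225 = 0.775
¬(¬((p ∨ s) ⇒ (r ≡ q)) ∨ p) ⇒ (¬(s ≡ q) ≡ (p ∨ p)) = min(1, 1 − 0.570 + 0.775) = min(1, 1.205) = 1.000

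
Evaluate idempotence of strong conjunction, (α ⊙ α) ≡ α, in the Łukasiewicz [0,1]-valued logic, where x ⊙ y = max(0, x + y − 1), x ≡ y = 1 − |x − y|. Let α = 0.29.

α ⊙ α = max(0, 0.29 + 0.29 − 1) = max(0, -0.42) = 0.00
(α ⊙ α) ≡ α = 1 − |0.00 − 0.29| = 1 − 0.29 = 0.71
(The value 0.71 < 1 shows this instance is not satisfied; fails in Ł∞ since a ⊗ a = max(0, 2a−1) ≠ a in general.)

0.71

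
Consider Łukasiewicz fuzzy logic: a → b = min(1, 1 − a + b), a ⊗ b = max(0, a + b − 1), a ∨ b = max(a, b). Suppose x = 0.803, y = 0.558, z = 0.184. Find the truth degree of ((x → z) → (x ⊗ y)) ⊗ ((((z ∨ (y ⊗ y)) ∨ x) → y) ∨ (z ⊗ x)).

0.735

x → z = min(1, 1 − 0.803 + 0.184) = min(1, 0.381) = 0.381
x ⊗ y = max(0, 0.803 + 0.558 − 1) = max(0, 0.361) = 0.361
(x → z) → (x ⊗ y) = min(1, 1 − 0.381 + 0.361) = min(1, 0.980) = 0.980
y ⊗ y = max(0, 0.558 + 0.558 − 1) = max(0, 0.116) = 0.116
z ∨ (y ⊗ y) = max(0.184, 0.116) = 0.184
(z ∨ (y ⊗ y)) ∨ x = max(0.184, 0.803) = 0.803
((z ∨ (y ⊗ y)) ∨ x) → y = min(1, 1 − 0.803 + 0.558) = min(1, 0.755) = 0.755
z ⊗ x = max(0, 0.184 + 0.803 − 1) = max(0, -0.013) = 0.000
(((z ∨ (y ⊗ y)) ∨ x) → y) ∨ (z ⊗ x) = max(0.755, 0.000) = 0.755
((x → z) → (x ⊗ y)) ⊗ ((((z ∨ (y ⊗ y)) ∨ x) → y) ∨ (z ⊗ x)) = max(0, 0.980 + 0.755 − 1) = max(0, 0.735) = 0.735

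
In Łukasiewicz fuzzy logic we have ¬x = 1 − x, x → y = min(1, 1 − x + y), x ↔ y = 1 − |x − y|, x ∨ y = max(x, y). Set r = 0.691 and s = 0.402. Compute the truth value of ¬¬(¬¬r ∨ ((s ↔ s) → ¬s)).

¬r = 1 − 0.691 = 0.309
¬¬r = 1 − 0.309 = 0.691
s ↔ s = 1 − |0.402 − 0.402| = 1 − 0.000 = 1.000
¬s = 1 − 0.402 = 0.598
(s ↔ s) → ¬s = min(1, 1 − 1.000 + 0.598) = min(1, 0.598) = 0.598
¬¬r ∨ ((s ↔ s) → ¬s) = max(0.691, 0.598) = 0.691
¬(¬¬r ∨ ((s ↔ s) → ¬s)) = 1 − 0.691 = 0.309
¬¬(¬¬r ∨ ((s ↔ s) → ¬s)) = 1 − 0.309 = 0.691

0.691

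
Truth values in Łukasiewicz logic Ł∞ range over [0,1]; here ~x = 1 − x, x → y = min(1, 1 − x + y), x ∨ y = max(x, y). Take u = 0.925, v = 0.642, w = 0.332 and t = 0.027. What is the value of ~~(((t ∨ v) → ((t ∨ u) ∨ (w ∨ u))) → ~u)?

0.075

t ∨ v = max(0.027, 0.642) = 0.642
t ∨ u = max(0.027, 0.925) = 0.925
w ∨ u = max(0.332, 0.925) = 0.925
(t ∨ u) ∨ (w ∨ u) = max(0.925, 0.925) = 0.925
(t ∨ v) → ((t ∨ u) ∨ (w ∨ u)) = min(1, 1 − 0.642 + 0.925) = min(1, 1.283) = 1.000
~u = 1 − 0.925 = 0.075
((t ∨ v) → ((t ∨ u) ∨ (w ∨ u))) → ~u = min(1, 1 − 1.000 + 0.075) = min(1, 0.075) = 0.075
~(((t ∨ v) → ((t ∨ u) ∨ (w ∨ u))) → ~u) = 1 − 0.075 = 0.925
~~(((t ∨ v) → ((t ∨ u) ∨ (w ∨ u))) → ~u) = 1 − 0.925 = 0.075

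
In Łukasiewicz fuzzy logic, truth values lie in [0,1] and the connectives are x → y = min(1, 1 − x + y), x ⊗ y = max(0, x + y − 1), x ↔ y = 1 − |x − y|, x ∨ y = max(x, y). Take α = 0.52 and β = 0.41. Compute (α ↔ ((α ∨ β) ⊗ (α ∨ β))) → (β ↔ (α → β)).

1.00

α ∨ β = max(0.52, 0.41) = 0.52
(α ∨ β) ⊗ (α ∨ β) = max(0, 0.52 + 0.52 − 1) = max(0, 0.04) = 0.04
α ↔ ((α ∨ β) ⊗ (α ∨ β)) = 1 − |0.52 − 0.04| = 1 − 0.48 = 0.52
α → β = min(1, 1 − 0.52 + 0.41) = min(1, 0.89) = 0.89
β ↔ (α → β) = 1 − |0.41 − 0.89| = 1 − 0.48 = 0.52
(α ↔ ((α ∨ β) ⊗ (α ∨ β))) → (β ↔ (α → β)) = min(1, 1 − 0.52 + 0.52) = min(1, 1.00) = 1.00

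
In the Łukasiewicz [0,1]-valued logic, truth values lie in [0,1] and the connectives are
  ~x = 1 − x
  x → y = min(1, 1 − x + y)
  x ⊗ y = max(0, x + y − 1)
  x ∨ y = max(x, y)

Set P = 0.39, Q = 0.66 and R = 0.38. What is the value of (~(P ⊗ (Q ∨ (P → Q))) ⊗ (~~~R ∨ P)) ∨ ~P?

P → Q = min(1, 1 − 0.39 + 0.66) = min(1, 1.27) = 1.00
Q ∨ (P → Q) = max(0.66, 1.00) = 1.00
P ⊗ (Q ∨ (P → Q)) = max(0, 0.39 + 1.00 − 1) = max(0, 0.39) = 0.39
~(P ⊗ (Q ∨ (P → Q))) = 1 − 0.39 = 0.61
~R = 1 − 0.38 = 0.62
~~R = 1 − 0.62 = 0.38
~~~R = 1 − 0.38 = 0.62
~~~R ∨ P = max(0.62, 0.39) = 0.62
~(P ⊗ (Q ∨ (P → Q))) ⊗ (~~~R ∨ P) = max(0, 0.61 + 0.62 − 1) = max(0, 0.23) = 0.23
~P = 1 − 0.39 = 0.61
(~(P ⊗ (Q ∨ (P → Q))) ⊗ (~~~R ∨ P)) ∨ ~P = max(0.23, 0.61) = 0.61

0.61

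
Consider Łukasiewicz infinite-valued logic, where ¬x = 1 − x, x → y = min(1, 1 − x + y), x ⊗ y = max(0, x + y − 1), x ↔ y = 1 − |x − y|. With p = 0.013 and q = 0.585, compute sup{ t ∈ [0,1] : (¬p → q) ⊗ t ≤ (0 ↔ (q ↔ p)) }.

0.974

¬p = 1 − 0.013 = 0.987
¬p → q = min(1, 1 − 0.987 + 0.585) = min(1, 0.598) = 0.598
So the left factor is ¬p → q = 0.598.
q ↔ p = 1 − |0.585 − 0.013| = 1 − 0.572 = 0.428
0 ↔ (q ↔ p) = 1 − |0.000 − 0.428| = 1 − 0.428 = 0.572
So the right-hand bound is 0 ↔ (q ↔ p) = 0.572.
The residuum of the Łukasiewicz t-norm gives the supremum: min(1, 1 − 0.598 + 0.572).
1 − 0.598 + 0.572 = 0.974, so t = min(1, 0.974) = 0.974.
Check: 0.598 ⊗ 0.974 = max(0, 0.572) = 0.572 ≤ 0.572.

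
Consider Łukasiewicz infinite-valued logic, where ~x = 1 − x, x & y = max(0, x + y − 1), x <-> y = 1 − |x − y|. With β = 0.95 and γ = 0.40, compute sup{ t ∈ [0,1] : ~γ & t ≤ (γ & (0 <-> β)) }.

0.40

~γ = 1 − 0.40 = 0.60
So the left factor is ~γ = 0.60.
0 <-> β = 1 − |0.00 − 0.95| = 1 − 0.95 = 0.05
γ & (0 <-> β) = max(0, 0.40 + 0.05 − 1) = max(0, -0.55) = 0.00
So the right-hand bound is γ & (0 <-> β) = 0.00.
The residuum of the Łukasiewicz t-norm gives the supremum: min(1, 1 − 0.60 + 0.00).
1 − 0.60 + 0.00 = 0.40, so t = min(1, 0.40) = 0.40.
Check: 0.60 & 0.40 = max(0, 0.00) = 0.00 ≤ 0.00.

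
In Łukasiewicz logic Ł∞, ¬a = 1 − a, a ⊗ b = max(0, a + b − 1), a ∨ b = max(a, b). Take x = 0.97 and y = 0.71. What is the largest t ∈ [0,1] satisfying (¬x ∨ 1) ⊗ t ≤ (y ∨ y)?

¬x = 1 − 0.97 = 0.03
¬x ∨ 1 = max(0.03, 1.00) = 1.00
So the left factor is ¬x ∨ 1 = 1.00.
y ∨ y = max(0.71, 0.71) = 0.71
So the right-hand bound is y ∨ y = 0.71.
The residuum of the Łukasiewicz t-norm gives the supremum: min(1, 1 − 1.00 + 0.71).
1 − 1.00 + 0.71 = 0.71, so t = min(1, 0.71) = 0.71.
Check: 1.00 ⊗ 0.71 = max(0, 0.71) = 0.71 ≤ 0.71.

0.71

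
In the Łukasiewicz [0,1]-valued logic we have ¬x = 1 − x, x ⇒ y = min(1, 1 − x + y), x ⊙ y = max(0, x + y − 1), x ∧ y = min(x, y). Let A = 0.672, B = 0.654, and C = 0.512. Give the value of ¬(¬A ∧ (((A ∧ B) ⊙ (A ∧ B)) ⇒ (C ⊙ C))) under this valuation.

¬A = 1 − 0.672 = 0.328
A ∧ B = min(0.672, 0.654) = 0.654
(A ∧ B) ⊙ (A ∧ B) = max(0, 0.654 + 0.654 − 1) = max(0, 0.308) = 0.308
C ⊙ C = max(0, 0.512 + 0.512 − 1) = max(0, 0.024) = 0.024
((A ∧ B) ⊙ (A ∧ B)) ⇒ (C ⊙ C) = min(1, 1 − 0.308 + 0.024) = min(1, 0.716) = 0.716
¬A ∧ (((A ∧ B) ⊙ (A ∧ B)) ⇒ (C ⊙ C)) = min(0.328, 0.716) = 0.328
¬(¬A ∧ (((A ∧ B) ⊙ (A ∧ B)) ⇒ (C ⊙ C))) = 1 − 0.328 = 0.672

0.672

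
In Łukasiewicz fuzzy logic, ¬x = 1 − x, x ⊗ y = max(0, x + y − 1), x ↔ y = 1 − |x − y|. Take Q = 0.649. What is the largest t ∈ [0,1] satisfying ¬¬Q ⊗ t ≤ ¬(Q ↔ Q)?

¬Q = 1 − 0.649 = 0.351
¬¬Q = 1 − 0.351 = 0.649
So the left factor is ¬¬Q = 0.649.
Q ↔ Q = 1 − |0.649 − 0.649| = 1 − 0.000 = 1.000
¬(Q ↔ Q) = 1 − 1.000 = 0.000
So the right-hand bound is ¬(Q ↔ Q) = 0.000.
The residuum of the Łukasiewicz t-norm gives the supremum: min(1, 1 − 0.649 + 0.000).
1 − 0.649 + 0.000 = 0.351, so t = min(1, 0.351) = 0.351.
Check: 0.649 ⊗ 0.351 = max(0, 0.000) = 0.000 ≤ 0.000.

0.351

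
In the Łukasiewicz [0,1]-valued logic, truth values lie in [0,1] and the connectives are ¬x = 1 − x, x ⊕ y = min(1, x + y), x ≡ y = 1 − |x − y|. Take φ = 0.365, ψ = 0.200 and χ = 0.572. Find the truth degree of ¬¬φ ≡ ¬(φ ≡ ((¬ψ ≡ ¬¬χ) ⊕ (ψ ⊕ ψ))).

¬φ = 1 − 0.365 = 0.635
¬¬φ = 1 − 0.635 = 0.365
¬ψ = 1 − 0.200 = 0.800
¬χ = 1 − 0.572 = 0.428
¬¬χ = 1 − 0.428 = 0.572
¬ψ ≡ ¬¬χ = 1 − |0.800 − 0.572| = 1 − 0.228 = 0.772
ψ ⊕ ψ = min(1, 0.200 + 0.200) = min(1, 0.400) = 0.400
(¬ψ ≡ ¬¬χ) ⊕ (ψ ⊕ ψ) = min(1, 0.772 + 0.400) = min(1, 1.172) = 1.000
φ ≡ ((¬ψ ≡ ¬¬χ) ⊕ (ψ ⊕ ψ)) = 1 − |0.365 − 1.000| = 1 − 0.635 = 0.365
¬(φ ≡ ((¬ψ ≡ ¬¬χ) ⊕ (ψ ⊕ ψ))) = 1 − 0.365 = 0.635
¬¬φ ≡ ¬(φ ≡ ((¬ψ ≡ ¬¬χ) ⊕ (ψ ⊕ ψ))) = 1 − |0.365 − 0.635| = 1 − 0.270 = 0.730

0.730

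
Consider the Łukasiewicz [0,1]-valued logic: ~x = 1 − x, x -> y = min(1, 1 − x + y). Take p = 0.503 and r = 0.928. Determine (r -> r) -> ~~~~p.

r -> r = min(1, 1 − 0.928 + 0.928) = min(1, 1.000) = 1.000
~p = 1 − 0.503 = 0.497
~~p = 1 − 0.497 = 0.503
~~~p = 1 − 0.503 = 0.497
~~~~p = 1 − 0.497 = 0.503
(r -> r) -> ~~~~p = min(1, 1 − 1.000 + 0.503) = min(1, 0.503) = 0.503

0.503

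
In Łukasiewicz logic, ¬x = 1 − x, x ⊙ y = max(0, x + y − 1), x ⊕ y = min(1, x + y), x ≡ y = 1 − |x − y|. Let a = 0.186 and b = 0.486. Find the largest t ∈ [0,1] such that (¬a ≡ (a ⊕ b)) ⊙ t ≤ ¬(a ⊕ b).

¬a = 1 − 0.186 = 0.814
a ⊕ b = min(1, 0.186 + 0.486) = min(1, 0.672) = 0.672
¬a ≡ (a ⊕ b) = 1 − |0.814 − 0.672| = 1 − 0.142 = 0.858
So the left factor is ¬a ≡ (a ⊕ b) = 0.858.
¬(a ⊕ b) = 1 − 0.672 = 0.328
So the right-hand bound is ¬(a ⊕ b) = 0.328.
The residuum of the Łukasiewicz t-norm gives the supremum: min(1, 1 − 0.858 + 0.328).
1 − 0.858 + 0.328 = 0.470, so t = min(1, 0.470) = 0.470.
Check: 0.858 ⊙ 0.470 = max(0, 0.328) = 0.328 ≤ 0.328.

0.470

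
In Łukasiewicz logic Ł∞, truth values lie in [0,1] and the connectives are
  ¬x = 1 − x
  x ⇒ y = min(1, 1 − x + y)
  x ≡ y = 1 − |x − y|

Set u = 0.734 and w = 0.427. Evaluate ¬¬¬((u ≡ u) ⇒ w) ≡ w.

u ≡ u = 1 − |0.734 − 0.734| = 1 − 0.000 = 1.000
(u ≡ u) ⇒ w = min(1, 1 − 1.000 + 0.427) = min(1, 0.427) = 0.427
¬((u ≡ u) ⇒ w) = 1 − 0.427 = 0.573
¬¬((u ≡ u) ⇒ w) = 1 − 0.573 = 0.427
¬¬¬((u ≡ u) ⇒ w) = 1 − 0.427 = 0.573
¬¬¬((u ≡ u) ⇒ w) ≡ w = 1 − |0.573 − 0.427| = 1 − 0.146 = 0.854

0.854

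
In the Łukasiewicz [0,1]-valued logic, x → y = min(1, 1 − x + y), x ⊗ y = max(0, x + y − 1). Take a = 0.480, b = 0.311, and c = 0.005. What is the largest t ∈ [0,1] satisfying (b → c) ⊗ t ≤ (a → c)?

0.831

b → c = min(1, 1 − 0.311 + 0.005) = min(1, 0.694) = 0.694
So the left factor is b → c = 0.694.
a → c = min(1, 1 − 0.480 + 0.005) = min(1, 0.525) = 0.525
So the right-hand bound is a → c = 0.525.
The residuum of the Łukasiewicz t-norm gives the supremum: min(1, 1 − 0.694 + 0.525).
1 − 0.694 + 0.525 = 0.831, so t = min(1, 0.831) = 0.831.
Check: 0.694 ⊗ 0.831 = max(0, 0.525) = 0.525 ≤ 0.525.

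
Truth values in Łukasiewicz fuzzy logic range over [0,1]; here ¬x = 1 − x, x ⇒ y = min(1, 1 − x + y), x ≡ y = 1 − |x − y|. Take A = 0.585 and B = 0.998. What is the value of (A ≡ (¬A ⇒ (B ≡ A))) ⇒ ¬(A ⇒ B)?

¬A = 1 − 0.585 = 0.415
B ≡ A = 1 − |0.998 − 0.585| = 1 − 0.413 = 0.587
¬A ⇒ (B ≡ A) = min(1, 1 − 0.415 + 0.587) = min(1, 1.172) = 1.000
A ≡ (¬A ⇒ (B ≡ A)) = 1 − |0.585 − 1.000| = 1 − 0.415 = 0.585
A ⇒ B = min(1, 1 − 0.585 + 0.998) = min(1, 1.413) = 1.000
¬(A ⇒ B) = 1 − 1.000 = 0.000
(A ≡ (¬A ⇒ (B ≡ A))) ⇒ ¬(A ⇒ B) = min(1, 1 − 0.585 + 0.000) = min(1, 0.415) = 0.415

0.415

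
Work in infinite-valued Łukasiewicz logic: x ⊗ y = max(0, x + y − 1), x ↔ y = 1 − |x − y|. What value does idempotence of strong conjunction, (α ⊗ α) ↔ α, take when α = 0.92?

0.92

α ⊗ α = max(0, 0.92 + 0.92 − 1) = max(0, 0.84) = 0.84
(α ⊗ α) ↔ α = 1 − |0.84 − 0.92| = 1 − 0.08 = 0.92
(The value 0.92 < 1 shows this instance is not satisfied; fails in Ł∞ since a ⊗ a = max(0, 2a−1) ≠ a in general.)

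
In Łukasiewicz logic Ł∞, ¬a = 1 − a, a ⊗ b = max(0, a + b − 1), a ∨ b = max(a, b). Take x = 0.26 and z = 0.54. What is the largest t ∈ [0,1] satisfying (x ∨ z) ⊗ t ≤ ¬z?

x ∨ z = max(0.26, 0.54) = 0.54
So the left factor is x ∨ z = 0.54.
¬z = 1 − 0.54 = 0.46
So the right-hand bound is ¬z = 0.46.
The residuum of the Łukasiewicz t-norm gives the supremum: min(1, 1 − 0.54 + 0.46).
1 − 0.54 + 0.46 = 0.92, so t = min(1, 0.92) = 0.92.
Check: 0.54 ⊗ 0.92 = max(0, 0.46) = 0.46 ≤ 0.46.

0.92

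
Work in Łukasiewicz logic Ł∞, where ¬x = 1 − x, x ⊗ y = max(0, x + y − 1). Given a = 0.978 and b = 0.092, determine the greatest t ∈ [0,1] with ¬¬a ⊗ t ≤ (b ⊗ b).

¬a = 1 − 0.978 = 0.022
¬¬a = 1 − 0.022 = 0.978
So the left factor is ¬¬a = 0.978.
b ⊗ b = max(0, 0.092 + 0.092 − 1) = max(0, -0.816) = 0.000
So the right-hand bound is b ⊗ b = 0.000.
The residuum of the Łukasiewicz t-norm gives the supremum: min(1, 1 − 0.978 + 0.000).
1 − 0.978 + 0.000 = 0.022, so t = min(1, 0.022) = 0.022.
Check: 0.978 ⊗ 0.022 = max(0, 0.000) = 0.000 ≤ 0.000.

0.022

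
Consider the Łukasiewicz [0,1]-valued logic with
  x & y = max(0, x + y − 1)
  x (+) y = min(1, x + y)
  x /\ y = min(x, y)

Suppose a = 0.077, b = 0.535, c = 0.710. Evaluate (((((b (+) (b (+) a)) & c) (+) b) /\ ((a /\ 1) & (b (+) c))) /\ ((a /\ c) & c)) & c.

0.000

b (+) a = min(1, 0.535 + 0.077) = min(1, 0.612) = 0.612
b (+) (b (+) a) = min(1, 0.535 + 0.612) = min(1, 1.147) = 1.000
(b (+) (b (+) a)) & c = max(0, 1.000 + 0.710 − 1) = max(0, 0.710) = 0.710
((b (+) (b (+) a)) & c) (+) b = min(1, 0.710 + 0.535) = min(1, 1.245) = 1.000
a /\ 1 = min(0.077, 1.000) = 0.077
b (+) c = min(1, 0.535 + 0.710) = min(1, 1.245) = 1.000
(a /\ 1) & (b (+) c) = max(0, 0.077 + 1.000 − 1) = max(0, 0.077) = 0.077
(((b (+) (b (+) a)) & c) (+) b) /\ ((a /\ 1) & (b (+) c)) = min(1.000, 0.077) = 0.077
a /\ c = min(0.077, 0.710) = 0.077
(a /\ c) & c = max(0, 0.077 + 0.710 − 1) = max(0, -0.213) = 0.000
((((b (+) (b (+) a)) & c) (+) b) /\ ((a /\ 1) & (b (+) c))) /\ ((a /\ c) & c) = min(0.077, 0.000) = 0.000
(((((b (+) (b (+) a)) & c) (+) b) /\ ((a /\ 1) & (b (+) c))) /\ ((a /\ c) & c)) & c = max(0, 0.000 + 0.710 − 1) = max(0, -0.290) = 0.000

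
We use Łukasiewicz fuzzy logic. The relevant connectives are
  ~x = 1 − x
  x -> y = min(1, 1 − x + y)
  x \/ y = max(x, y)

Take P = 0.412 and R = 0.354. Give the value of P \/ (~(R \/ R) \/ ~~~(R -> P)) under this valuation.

R \/ R = max(0.354, 0.354) = 0.354
~(R \/ R) = 1 − 0.354 = 0.646
R -> P = min(1, 1 − 0.354 + 0.412) = min(1, 1.058) = 1.000
~(R -> P) = 1 − 1.000 = 0.000
~~(R -> P) = 1 − 0.000 = 1.000
~~~(R -> P) = 1 − 1.000 = 0.000
~(R \/ R) \/ ~~~(R -> P) = max(0.646, 0.000) = 0.646
P \/ (~(R \/ R) \/ ~~~(R -> P)) = max(0.412, 0.646) = 0.646

0.646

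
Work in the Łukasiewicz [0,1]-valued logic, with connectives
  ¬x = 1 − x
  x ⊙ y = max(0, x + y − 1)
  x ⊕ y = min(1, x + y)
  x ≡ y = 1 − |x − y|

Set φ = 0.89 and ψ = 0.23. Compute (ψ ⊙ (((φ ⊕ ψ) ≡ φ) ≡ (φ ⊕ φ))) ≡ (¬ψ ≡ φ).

φ ⊕ ψ = min(1, 0.89 + 0.23) = min(1, 1.12) = 1.00
(φ ⊕ ψ) ≡ φ = 1 − |1.00 − 0.89| = 1 − 0.11 = 0.89
φ ⊕ φ = min(1, 0.89 + 0.89) = min(1, 1.78) = 1.00
((φ ⊕ ψ) ≡ φ) ≡ (φ ⊕ φ) = 1 − |0.89 − 1.00| = 1 − 0.11 = 0.89
ψ ⊙ (((φ ⊕ ψ) ≡ φ) ≡ (φ ⊕ φ)) = max(0, 0.23 + 0.89 − 1) = max(0, 0.12) = 0.12
¬ψ = 1 − 0.23 = 0.77
¬ψ ≡ φ = 1 − |0.77 − 0.89| = 1 − 0.12 = 0.88
(ψ ⊙ (((φ ⊕ ψ) ≡ φ) ≡ (φ ⊕ φ))) ≡ (¬ψ ≡ φ) = 1 − |0.12 − 0.88| = 1 − 0.76 = 0.24

0.24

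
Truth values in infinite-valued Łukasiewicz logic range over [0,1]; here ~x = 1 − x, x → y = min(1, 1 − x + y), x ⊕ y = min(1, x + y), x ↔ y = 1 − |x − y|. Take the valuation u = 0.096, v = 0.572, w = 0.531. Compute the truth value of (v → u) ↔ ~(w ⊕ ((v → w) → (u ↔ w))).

0.476

v → u = min(1, 1 − 0.572 + 0.096) = min(1, 0.524) = 0.524
v → w = min(1, 1 − 0.572 + 0.531) = min(1, 0.959) = 0.959
u ↔ w = 1 − |0.096 − 0.531| = 1 − 0.435 = 0.565
(v → w) → (u ↔ w) = min(1, 1 − 0.959 + 0.565) = min(1, 0.606) = 0.606
w ⊕ ((v → w) → (u ↔ w)) = min(1, 0.531 + 0.606) = min(1, 1.137) = 1.000
~(w ⊕ ((v → w) → (u ↔ w))) = 1 − 1.000 = 0.000
(v → u) ↔ ~(w ⊕ ((v → w) → (u ↔ w))) = 1 − |0.524 − 0.000| = 1 − 0.524 = 0.476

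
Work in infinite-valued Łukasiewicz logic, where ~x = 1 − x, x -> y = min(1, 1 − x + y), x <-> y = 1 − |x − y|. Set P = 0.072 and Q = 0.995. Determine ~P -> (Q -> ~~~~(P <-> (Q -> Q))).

0.149

~P = 1 − 0.072 = 0.928
Q -> Q = min(1, 1 − 0.995 + 0.995) = min(1, 1.000) = 1.000
P <-> (Q -> Q) = 1 − |0.072 − 1.000| = 1 − 0.928 = 0.072
~(P <-> (Q -> Q)) = 1 − 0.072 = 0.928
~~(P <-> (Q -> Q)) = 1 − 0.928 = 0.072
~~~(P <-> (Q -> Q)) = 1 − 0.072 = 0.928
~~~~(P <-> (Q -> Q)) = 1 − 0.928 = 0.072
Q -> ~~~~(P <-> (Q -> Q)) = min(1, 1 − 0.995 + 0.072) = min(1, 0.077) = 0.077
~P -> (Q -> ~~~~(P <-> (Q -> Q))) = min(1, 1 − 0.928 + 0.077) = min(1, 0.149) = 0.149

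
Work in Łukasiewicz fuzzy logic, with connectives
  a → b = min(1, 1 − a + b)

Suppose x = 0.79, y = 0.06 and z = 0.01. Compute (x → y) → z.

0.74

x → y = min(1, 1 − 0.79 + 0.06) = min(1, 0.27) = 0.27
(x → y) → z = min(1, 1 − 0.27 + 0.01) = min(1, 0.74) = 0.74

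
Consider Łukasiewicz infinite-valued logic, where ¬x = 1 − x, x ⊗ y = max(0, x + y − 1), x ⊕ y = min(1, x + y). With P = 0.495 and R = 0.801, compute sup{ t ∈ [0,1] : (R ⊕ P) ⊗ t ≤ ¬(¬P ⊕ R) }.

0.000

R ⊕ P = min(1, 0.801 + 0.495) = min(1, 1.296) = 1.000
So the left factor is R ⊕ P = 1.000.
¬P = 1 − 0.495 = 0.505
¬P ⊕ R = min(1, 0.505 + 0.801) = min(1, 1.306) = 1.000
¬(¬P ⊕ R) = 1 − 1.000 = 0.000
So the right-hand bound is ¬(¬P ⊕ R) = 0.000.
The residuum of the Łukasiewicz t-norm gives the supremum: min(1, 1 − 1.000 + 0.000).
1 − 1.000 + 0.000 = 0.000, so t = min(1, 0.000) = 0.000.
Check: 1.000 ⊗ 0.000 = max(0, 0.000) = 0.000 ≤ 0.000.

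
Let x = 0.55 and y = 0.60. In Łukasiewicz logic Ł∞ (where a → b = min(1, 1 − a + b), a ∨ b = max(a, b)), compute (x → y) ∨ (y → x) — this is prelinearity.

1.00

x → y = min(1, 1 − 0.55 + 0.60) = min(1, 1.05) = 1.00
y → x = min(1, 1 − 0.60 + 0.55) = min(1, 0.95) = 0.95
(x → y) ∨ (y → x) = max(1.00, 0.95) = 1.00
(As expected: a Ł∞-tautology — holds in every MV-chain.)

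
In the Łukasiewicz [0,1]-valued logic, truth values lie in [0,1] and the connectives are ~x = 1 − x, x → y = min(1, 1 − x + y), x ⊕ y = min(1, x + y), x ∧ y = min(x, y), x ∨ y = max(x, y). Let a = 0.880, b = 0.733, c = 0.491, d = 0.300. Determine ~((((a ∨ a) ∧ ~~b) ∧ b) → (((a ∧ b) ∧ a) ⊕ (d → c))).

a ∨ a = max(0.880, 0.880) = 0.880
~b = 1 − 0.733 = 0.267
~~b = 1 − 0.267 = 0.733
(a ∨ a) ∧ ~~b = min(0.880, 0.733) = 0.733
((a ∨ a) ∧ ~~b) ∧ b = min(0.733, 0.733) = 0.733
a ∧ b = min(0.880, 0.733) = 0.733
(a ∧ b) ∧ a = min(0.733, 0.880) = 0.733
d → c = min(1, 1 − 0.300 + 0.491) = min(1, 1.191) = 1.000
((a ∧ b) ∧ a) ⊕ (d → c) = min(1, 0.733 + 1.000) = min(1, 1.733) = 1.000
(((a ∨ a) ∧ ~~b) ∧ b) → (((a ∧ b) ∧ a) ⊕ (d → c)) = min(1, 1 − 0.733 + 1.000) = min(1, 1.267) = 1.000
~((((a ∨ a) ∧ ~~b) ∧ b) → (((a ∧ b) ∧ a) ⊕ (d → c))) = 1 − 1.000 = 0.000

0.000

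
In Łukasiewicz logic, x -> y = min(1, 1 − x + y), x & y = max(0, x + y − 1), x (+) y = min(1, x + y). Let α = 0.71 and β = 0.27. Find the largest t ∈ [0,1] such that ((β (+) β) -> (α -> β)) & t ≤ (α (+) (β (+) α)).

1.00

β (+) β = min(1, 0.27 + 0.27) = min(1, 0.54) = 0.54
α -> β = min(1, 1 − 0.71 + 0.27) = min(1, 0.56) = 0.56
(β (+) β) -> (α -> β) = min(1, 1 − 0.54 + 0.56) = min(1, 1.02) = 1.00
So the left factor is (β (+) β) -> (α -> β) = 1.00.
β (+) α = min(1, 0.27 + 0.71) = min(1, 0.98) = 0.98
α (+) (β (+) α) = min(1, 0.71 + 0.98) = min(1, 1.69) = 1.00
So the right-hand bound is α (+) (β (+) α) = 1.00.
The residuum of the Łukasiewicz t-norm gives the supremum: min(1, 1 − 1.00 + 1.00).
1 − 1.00 + 1.00 = 1.00, so t = min(1, 1.00) = 1.00.
Check: 1.00 & 1.00 = max(0, 1.00) = 1.00 ≤ 1.00.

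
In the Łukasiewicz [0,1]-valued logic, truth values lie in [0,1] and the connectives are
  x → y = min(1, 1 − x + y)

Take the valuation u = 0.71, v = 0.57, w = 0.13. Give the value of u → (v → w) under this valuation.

0.85

v → w = min(1, 1 − 0.57 + 0.13) = min(1, 0.56) = 0.56
u → (v → w) = min(1, 1 − 0.71 + 0.56) = min(1, 0.85) = 0.85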